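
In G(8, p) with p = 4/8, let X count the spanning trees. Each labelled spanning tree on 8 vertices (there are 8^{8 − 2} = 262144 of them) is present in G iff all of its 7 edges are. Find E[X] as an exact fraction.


K_8 has 8^{8 − 2} = 262144 labelled spanning trees.
For each such spanning tree H, let X_H = 1 if all 7 edges of H are present in G. Then P[X_H = 1] = p^{7} = (1/2)^{7} = 1/128.
By linearity: E[X] = Σ_H E[X_H] = 262144 · p^{7} = 262144 · 1/128 = 2048.
Numerically: E[X] ≈ 2048.

E[X] = 262144 · (1/2)^{7} = 2048 ≈ 2048.


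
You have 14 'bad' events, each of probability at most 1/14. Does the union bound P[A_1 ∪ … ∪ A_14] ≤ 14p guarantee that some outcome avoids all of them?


Union bound: P[∪_{i=1}^{14} A_i] ≤ Σ_i P[A_i] ≤ 14·p = 14·(1/14) = 1.
Numerically: 1 ≈ 1.0000.
Is 1 < 1? NO.
Since the bound 1 is ≥ 1, the union bound is uninformative here; it does NOT by itself certify existence.

14·p = 1 ≈ 1.0000; existence NOT certified by the union bound.


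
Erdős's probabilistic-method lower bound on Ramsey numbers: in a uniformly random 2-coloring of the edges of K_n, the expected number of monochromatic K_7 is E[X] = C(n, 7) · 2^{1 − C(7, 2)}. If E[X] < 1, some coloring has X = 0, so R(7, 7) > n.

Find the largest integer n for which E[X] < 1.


We need C(n, 7) · 2^{1 − 21} < 1, i.e. C(n, 7) < 2^{21 − 1} = 1048576.
Check values of n near the boundary:
  n = 26: C(26, 7) = 657800; 657800 < 1048576? YES
  n = 27: C(27, 7) = 888030; 888030 < 1048576? YES
  n = 28: C(28, 7) = 1184040; 1184040 < 1048576? NO
The largest n with C(n, 7) < 1048576 is n = 27 (where E[X] = 444015/524288 ≈ 0.8469). Hence R(7, 7) > 27, i.e. R(7, 7) ≥ 28.

Largest n = 27; hence R(7, 7) > 27.


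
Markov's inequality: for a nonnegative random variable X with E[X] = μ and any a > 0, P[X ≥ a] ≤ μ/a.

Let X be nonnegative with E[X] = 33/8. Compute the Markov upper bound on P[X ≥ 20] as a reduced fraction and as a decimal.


μ = E[X] = 33/8, a = 20.
Markov: P[X ≥ 20] ≤ μ/a = (33/8)/20 = 33/160.
Numerically: ≈ 0.206.
(Since a = 20 > μ = 4.125, the bound 33/160 is < 1 and informative.)

P[X ≥ 20] ≤ 33/160 ≈ 0.206.


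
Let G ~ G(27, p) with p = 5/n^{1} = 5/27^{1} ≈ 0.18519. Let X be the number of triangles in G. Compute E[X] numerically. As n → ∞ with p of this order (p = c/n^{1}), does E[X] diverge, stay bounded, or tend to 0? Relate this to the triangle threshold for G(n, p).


Number of potential triangles: C(27, 3) = 2925.
Each occurs with probability p³ ≈ (0.18519)³ ≈ 6.3506579e-03.
By linearity: E[X] = C(27, 3)·p³ ≈ 2925 · 6.3506579e-03 ≈ 18.57567.
Here α = 1, so p = 5/n is exactly at the triangle threshold p ~ 1/n. Asymptotically E[X] → c³/6 = 5³/6 = 125/6 ≈ 20.83333, a bounded constant. In this regime the triangle count is asymptotically Poisson(c³/6).

E[X] ≈ 18.57567; in regime p = Θ(1/n^{1}) E[X] stays bounded (at the triangle threshold p ~ 1/n).


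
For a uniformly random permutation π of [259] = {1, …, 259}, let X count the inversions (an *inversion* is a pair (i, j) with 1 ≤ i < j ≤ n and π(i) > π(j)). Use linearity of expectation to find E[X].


Write X = Σ X_I over the C(259, 2) = 33411 pairs i < j, with X_I the indicator of one inversion.
There are 33411 indicators.
For each fixed pair i < j, the values π(i) and π(j) are two distinct elements of {1, …, 259} in uniformly random order; by symmetry P[π(i) > π(j)] = 1/2.
By linearity: E[X] = 33411 · (1/2) = C(259, 2) · (1/2) = 33411/2 = 33411/2 ≈ 16705.5000.

E[X] = 33411/2 = 16705.5000.


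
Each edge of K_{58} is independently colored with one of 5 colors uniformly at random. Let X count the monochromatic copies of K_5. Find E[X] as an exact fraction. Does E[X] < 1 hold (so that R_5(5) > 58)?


E[X] = C(58, 5) · 5^{1 − 10} = 4582116 · 5^{−9} = 4582116/1953125.
As a reduced fraction: E[X] = 4582116/1953125 ≈ 2.34604.
Is E[X] < 1? NO.
Since E[X] ≥ 1, the first-moment bound is inconclusive at n = 58; it does NOT by itself certify R_5(5) > 58.

E[X] = 4582116/1953125 ≈ 2.34604; E[X] ≥ 1; first-moment method inconclusive here.


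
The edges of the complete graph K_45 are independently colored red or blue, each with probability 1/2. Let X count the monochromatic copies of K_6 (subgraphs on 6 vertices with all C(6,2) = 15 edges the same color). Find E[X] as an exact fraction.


Let X = Σ_S X_S over the C(45, 6) = 8145060 subsets S of size 6, where X_S = 1 if the K_6 on S is monochromatic.
For a fixed S, the K_6 on S has C(6, 2) = 15 edges. P[all 15 edges red] = (1/2)^15, and likewise for blue, so P[monochromatic] = 2·(1/2)^15 = 2^{1 − 15} = 1/16384.
By linearity: E[X] = C(45, 6) · 2^{1 − 15} = 8145060 · 1/16384 = 2036265/4096.
Numerically: E[X] ≈ 497.1350.

E[X] = C(45,6)·2^(1−C(6,2)) = 2036265/4096 ≈ 497.1350.


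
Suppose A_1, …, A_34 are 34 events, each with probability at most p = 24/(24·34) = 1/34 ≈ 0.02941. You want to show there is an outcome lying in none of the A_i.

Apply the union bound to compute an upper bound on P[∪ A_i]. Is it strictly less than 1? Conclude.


Union bound: P[∪_{i=1}^{34} A_i] ≤ Σ_i P[A_i] ≤ 34·p = 34·(1/34) = 1.
Numerically: 1 ≈ 1.00000.
Is 1 < 1? NO.
Since the bound 1 is ≥ 1, the union bound is uninformative here; it does NOT by itself certify existence.

34·p = 1 ≈ 1.00000; existence NOT certified by the union bound.


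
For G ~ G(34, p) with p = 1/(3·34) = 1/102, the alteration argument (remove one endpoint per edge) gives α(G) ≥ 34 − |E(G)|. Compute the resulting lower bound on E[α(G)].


E[|E(G)|] = C(34, 2)·p = 561 · (1/102) = 11/2.
E[α(G)] ≥ n − E[|E(G)|] = 34 − 11/2 = 57/2.
Numerically: ≈ 28.500.
(This is only a lower bound; the true E[α(G)] may be larger.)

E[α(G)] ≥ 57/2 ≈ 28.500.


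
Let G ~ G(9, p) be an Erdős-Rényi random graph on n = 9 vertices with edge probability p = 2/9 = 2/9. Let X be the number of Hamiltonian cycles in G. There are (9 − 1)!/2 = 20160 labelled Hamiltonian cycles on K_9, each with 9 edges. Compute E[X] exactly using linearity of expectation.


K_9 has (9 − 1)!/2 = 20160 labelled Hamiltonian cycles.
For each such Hamiltonian cycle H, let X_H = 1 if all 9 edges of H are present in G. Then P[X_H = 1] = p^{9} = (2/9)^{9} = 512/387420489.
By linearity: E[X] = Σ_H E[X_H] = 20160 · p^{9} = 20160 · 512/387420489 = 1146880/43046721.
Numerically: E[X] ≈ 0.0266427.

E[X] = 20160 · (2/9)^{9} = 1146880/43046721 ≈ 0.0266427.


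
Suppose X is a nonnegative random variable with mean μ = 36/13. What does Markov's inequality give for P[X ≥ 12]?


μ = E[X] = 36/13, a = 12.
Markov: P[X ≥ 12] ≤ μ/a = (36/13)/12 = 3/13.
Numerically: ≈ 0.2308.
(Since a = 12 > μ = 2.7692, the bound 3/13 is < 1 and informative.)

P[X ≥ 12] ≤ 3/13 ≈ 0.2308.


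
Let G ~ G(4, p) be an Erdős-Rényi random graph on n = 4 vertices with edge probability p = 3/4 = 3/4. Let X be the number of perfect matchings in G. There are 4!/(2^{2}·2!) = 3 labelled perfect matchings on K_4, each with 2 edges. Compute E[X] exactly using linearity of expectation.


K_4 has 4!/(2^{2}·2!) = 3 labelled perfect matchings.
For each such perfect matching H, let X_H = 1 if all 2 edges of H are present in G. Then P[X_H = 1] = p^{2} = (3/4)^{2} = 9/16.
By linearity of expectation: E[X] = Σ_H E[X_H] = 3 · p^{2} = 3 · 9/16 = 27/16.
Numerically: E[X] ≈ 1.69.

E[X] = 3 · (3/4)^{2} = 27/16 ≈ 1.69.


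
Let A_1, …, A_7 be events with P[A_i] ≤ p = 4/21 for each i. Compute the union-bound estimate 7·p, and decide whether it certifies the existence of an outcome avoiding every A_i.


Union bound: P[∪_{i=1}^{7} A_i] ≤ Σ_i P[A_i] ≤ 7·p = 7·(4/21) = 4/3.
Numerically: 4/3 ≈ 1.33333.
Is 4/3 < 1? NO.
Since the bound 4/3 is ≥ 1, the union bound is uninformative here; it does NOT by itself certify existence.

7·p = 4/3 ≈ 1.33333; existence NOT certified by the union bound.


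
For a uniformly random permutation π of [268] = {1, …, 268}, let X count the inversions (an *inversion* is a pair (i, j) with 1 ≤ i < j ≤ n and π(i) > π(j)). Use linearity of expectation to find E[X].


Write X = Σ X_I over the C(268, 2) = 35778 pairs i < j, with X_I the indicator of one inversion.
There are 35778 indicators.
For each fixed pair i < j, the values π(i) and π(j) are two distinct elements of {1, …, 268} in uniformly random order; by symmetry P[π(i) > π(j)] = 1/2.
By linearity: E[X] = 35778 · (1/2) = C(268, 2) · (1/2) = 35778/2 = 17889 ≈ 17889.00000.

E[X] = 17889 = 17889.00000.


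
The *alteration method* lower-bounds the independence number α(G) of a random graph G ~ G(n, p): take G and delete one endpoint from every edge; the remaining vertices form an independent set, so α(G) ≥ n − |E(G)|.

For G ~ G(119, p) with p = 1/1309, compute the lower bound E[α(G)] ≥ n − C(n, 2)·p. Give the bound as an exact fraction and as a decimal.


E[|E(G)|] = C(119, 2)·p = 7021 · (1/1309) = 59/11.
E[α(G)] ≥ n − E[|E(G)|] = 119 − 59/11 = 1250/11.
Numerically: ≈ 113.636364.
(This is only a lower bound; the true E[α(G)] may be larger.)

E[α(G)] ≥ 1250/11 ≈ 113.636364.


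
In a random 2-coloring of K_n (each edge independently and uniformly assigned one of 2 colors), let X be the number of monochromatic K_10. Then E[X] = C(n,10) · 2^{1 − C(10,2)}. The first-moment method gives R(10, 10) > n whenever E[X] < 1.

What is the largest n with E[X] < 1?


We need C(n, 10) · 2^{1 − 45} < 1, i.e. C(n, 10) < 2^{45 − 1} = 17592186044416.
Check values of n near the boundary:
  n = 99: C(99, 10) = 15579278510796; 15579278510796 < 17592186044416? YES
  n = 100: C(100, 10) = 17310309456440; 17310309456440 < 17592186044416? YES
  n = 101: C(101, 10) = 19212541264840; 19212541264840 < 17592186044416? NO
  n = 102: C(102, 10) = 21300860967540; 21300860967540 < 17592186044416? NO
  n = 103: C(103, 10) = 23591276125340; 23591276125340 < 17592186044416? NO
The largest n with C(n, 10) < 17592186044416 is n = 100 (where E[X] = 2163788682055/2199023255552 ≈ 0.9840). Hence R(10, 10) > 100, i.e. R(10, 10) ≥ 101.

Largest n = 100; hence R(10, 10) > 100.


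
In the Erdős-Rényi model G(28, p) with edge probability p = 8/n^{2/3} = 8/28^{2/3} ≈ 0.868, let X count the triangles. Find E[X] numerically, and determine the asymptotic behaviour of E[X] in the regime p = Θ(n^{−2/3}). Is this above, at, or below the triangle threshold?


Number of potential triangles: C(28, 3) = 3276.
Each occurs with probability p³ ≈ (0.868)³ ≈ 6.53061e-01.
By linearity: E[X] = C(28, 3)·p³ ≈ 3276 · 6.53061e-01 ≈ 2139.429.
Since α = 2/3 < 1, p = c/n^{2/3} ≫ 1/n is above the triangle threshold p ~ 1/n. Asymptotically E[X] ~ (c³/6)·n^{3(1−α)} = (8³/6)·n^{1} → ∞; triangles are abundant w.h.p.

E[X] ≈ 2139.429; in regime p = Θ(1/n^{2/3}) E[X] diverges (above the triangle threshold p ~ 1/n).


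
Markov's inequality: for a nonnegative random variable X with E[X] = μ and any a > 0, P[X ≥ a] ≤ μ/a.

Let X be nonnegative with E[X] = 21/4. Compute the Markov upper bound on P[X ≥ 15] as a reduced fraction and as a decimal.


μ = E[X] = 21/4, a = 15.
Markov: P[X ≥ 15] ≤ μ/a = (21/4)/15 = 7/20.
Numerically: ≈ 0.35000.
(Since a = 15 > μ = 5.25000, the bound 7/20 is < 1 and informative.)

P[X ≥ 15] ≤ 7/20 ≈ 0.35000.


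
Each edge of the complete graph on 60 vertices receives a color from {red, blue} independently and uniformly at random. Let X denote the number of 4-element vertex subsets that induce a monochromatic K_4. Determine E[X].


Let X = Σ_S X_S over the C(60, 4) = 487635 subsets S of size 4, where X_S = 1 if the K_4 on S is monochromatic.
For a fixed S, the K_4 on S has C(4, 2) = 6 edges. P[all 6 edges red] = (1/2)^6, and likewise for blue, so P[monochromatic] = 2·(1/2)^6 = 2^{1 − 6} = 1/32.
By linearity of expectation: E[X] = C(60, 4) · 2^{1 − 6} = 487635 · 1/32 = 487635/32.
Numerically: E[X] ≈ 15238.5938.

E[X] = C(60,4)·2^(1−C(4,2)) = 487635/32 ≈ 15238.5938.


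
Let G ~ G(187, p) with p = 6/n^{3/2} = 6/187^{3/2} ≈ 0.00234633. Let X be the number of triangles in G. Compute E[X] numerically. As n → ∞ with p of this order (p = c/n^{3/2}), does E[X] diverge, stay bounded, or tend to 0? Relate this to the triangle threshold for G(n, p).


Number of potential triangles: C(187, 3) = 1072445.
Each occurs with probability p³ ≈ (0.00234633)³ ≈ 1.29171446e-08.
By linearity: E[X] = C(187, 3)·p³ ≈ 1072445 · 1.29171446e-08 ≈ 0.013853.
Since α = 3/2 > 1, p = c/n^{3/2} = o(1/n) is below the triangle threshold p ~ 1/n. Asymptotically E[X] ~ (c³/6)·n^{3(1−α)} = (6³/6)·n^{-1.5} → 0, so by Markov's inequality G has no triangles w.h.p.

E[X] ≈ 0.013853; in regime p = Θ(1/n^{3/2}) E[X] tends to 0 (below the triangle threshold p ~ 1/n).


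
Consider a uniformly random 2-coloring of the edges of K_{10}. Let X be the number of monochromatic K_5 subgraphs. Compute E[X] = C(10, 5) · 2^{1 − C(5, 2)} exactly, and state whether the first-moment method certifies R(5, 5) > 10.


E[X] = C(10, 5) · 2^{1 − 10} = 252 · 2^{−9} = 252/512.
As a reduced fraction: E[X] = 63/128 ≈ 0.492.
Is E[X] < 1? YES.
Since E[X] < 1, there exists a 2-coloring of K_{10} with no monochromatic K_5; hence R(5, 5) > 10.

E[X] = 63/128 ≈ 0.492; E[X] < 1, so R(5, 5) > 10.


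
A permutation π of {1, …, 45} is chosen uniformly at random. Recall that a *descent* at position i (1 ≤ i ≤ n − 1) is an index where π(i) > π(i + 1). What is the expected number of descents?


Write X = Σ X_I over i = 1, …, 44, with X_I the indicator of one descent.
There are 44 indicators.
For each fixed i, the pair (π(i), π(i+1)) is a uniformly random ordered pair of distinct values from {1, …, 45}; by symmetry P[π(i) > π(i+1)] = 1/2.
By linearity: E[X] = 44 · (1/2) = (45 − 1) · (1/2) = 22 ≈ 22.000000.

E[X] = 22 = 22.000000.


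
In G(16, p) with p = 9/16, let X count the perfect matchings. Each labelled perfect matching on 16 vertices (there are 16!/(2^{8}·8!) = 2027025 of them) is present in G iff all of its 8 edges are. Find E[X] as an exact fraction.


K_16 has 16!/(2^{8}·8!) = 2027025 labelled perfect matchings.
For each such perfect matching H, let X_H = 1 if all 8 edges of H are present in G. Then P[X_H = 1] = p^{8} = (9/16)^{8} = 43046721/4294967296.
Summing the indicators: E[X] = Σ_H E[X_H] = 2027025 · p^{8} = 2027025 · 43046721/4294967296 = 87256779635025/4294967296.
Numerically: E[X] ≈ 2.032e+04.

E[X] = 2027025 · (9/16)^{8} = 87256779635025/4294967296 ≈ 2.032e+04.


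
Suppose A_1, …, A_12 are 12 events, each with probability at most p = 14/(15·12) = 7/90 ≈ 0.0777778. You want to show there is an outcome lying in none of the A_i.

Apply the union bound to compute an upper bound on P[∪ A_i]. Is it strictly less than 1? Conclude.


Union bound: P[∪_{i=1}^{12} A_i] ≤ Σ_i P[A_i] ≤ 12·p = 12·(7/90) = 14/15.
Numerically: 14/15 ≈ 0.9333333.
Is 14/15 < 1? YES.
Since P[∪ A_i] ≤ 14/15 < 1, the complement has P[∩ A_i^c] ≥ 1 − 14/15 = 1/15 > 0, so some outcome avoids every A_i.

12·p = 14/15 ≈ 0.9333333; existence CERTIFIED by the union bound.


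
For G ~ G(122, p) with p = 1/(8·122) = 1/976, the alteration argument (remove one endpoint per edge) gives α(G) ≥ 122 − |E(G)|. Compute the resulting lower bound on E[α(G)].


E[|E(G)|] = C(122, 2)·p = 7381 · (1/976) = 121/16.
E[α(G)] ≥ n − E[|E(G)|] = 122 − 121/16 = 1831/16.
Numerically: ≈ 114.4375.
(This is only a lower bound; the true E[α(G)] may be larger.)

E[α(G)] ≥ 1831/16 ≈ 114.4375.


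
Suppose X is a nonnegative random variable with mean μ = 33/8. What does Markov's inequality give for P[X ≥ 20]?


μ = E[X] = 33/8, a = 20.
Markov: P[X ≥ 20] ≤ μ/a = (33/8)/20 = 33/160.
Numerically: ≈ 0.206250.
(Since a = 20 > μ = 4.125000, the bound 33/160 is < 1 and informative.)

P[X ≥ 20] ≤ 33/160 ≈ 0.206250.


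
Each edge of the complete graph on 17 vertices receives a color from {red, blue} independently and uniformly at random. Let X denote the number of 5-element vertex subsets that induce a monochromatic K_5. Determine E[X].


Let X = Σ_S X_S over the C(17, 5) = 6188 subsets S of size 5, where X_S = 1 if the K_5 on S is monochromatic.
For a fixed S, the K_5 on S has C(5, 2) = 10 edges. P[all 10 edges red] = (1/2)^10, and likewise for blue, so P[monochromatic] = 2·(1/2)^10 = 2^{1 − 10} = 1/512.
By linearity of expectation: E[X] = C(17, 5) · 2^{1 − 10} = 6188 · 1/512 = 1547/128.
Numerically: E[X] ≈ 12.085938.

E[X] = C(17,5)·2^(1−C(5,2)) = 1547/128 ≈ 12.085938.


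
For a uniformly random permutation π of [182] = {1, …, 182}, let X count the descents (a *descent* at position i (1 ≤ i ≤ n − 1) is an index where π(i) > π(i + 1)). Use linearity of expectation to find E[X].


Write X = Σ X_I over i = 1, …, 181, with X_I the indicator of one descent.
There are 181 indicators.
For each fixed i, the pair (π(i), π(i+1)) is a uniformly random ordered pair of distinct values from {1, …, 182}; by symmetry P[π(i) > π(i+1)] = 1/2.
By linearity: E[X] = 181 · (1/2) = (182 − 1) · (1/2) = 181/2 ≈ 90.500000.

E[X] = 181/2 = 90.500000.


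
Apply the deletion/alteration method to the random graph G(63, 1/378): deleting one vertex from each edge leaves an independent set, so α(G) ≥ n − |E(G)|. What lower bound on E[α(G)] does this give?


E[|E(G)|] = C(63, 2)·p = 1953 · (1/378) = 31/6.
E[α(G)] ≥ n − E[|E(G)|] = 63 − 31/6 = 347/6.
Numerically: ≈ 57.8333.
(This is only a lower bound; the true E[α(G)] may be larger.)

E[α(G)] ≥ 347/6 ≈ 57.8333.


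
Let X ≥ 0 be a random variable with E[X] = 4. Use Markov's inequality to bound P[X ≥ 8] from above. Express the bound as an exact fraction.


μ = E[X] = 4, a = 8.
Markov: P[X ≥ 8] ≤ μ/a = (4)/8 = 1/2.
Numerically: ≈ 0.500.
(Since a = 8 > μ = 4.000, the bound 1/2 is < 1 and informative.)

P[X ≥ 8] ≤ 1/2 ≈ 0.500.


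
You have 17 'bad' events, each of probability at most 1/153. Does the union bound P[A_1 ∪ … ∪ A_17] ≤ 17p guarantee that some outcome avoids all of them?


Union bound: P[∪_{i=1}^{17} A_i] ≤ Σ_i P[A_i] ≤ 17·p = 17·(1/153) = 1/9.
Numerically: 1/9 ≈ 0.1111.
Is 1/9 < 1? YES.
Since P[∪ A_i] ≤ 1/9 < 1, the complement has P[∩ A_i^c] ≥ 1 − 1/9 = 8/9 > 0, so some outcome avoids every A_i.

17·p = 1/9 ≈ 0.1111; existence CERTIFIED by the union bound.


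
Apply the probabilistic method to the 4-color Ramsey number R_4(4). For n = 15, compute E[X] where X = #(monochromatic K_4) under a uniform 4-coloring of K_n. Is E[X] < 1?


E[X] = C(15, 4) · 4^{1 − 6} = 1365 · 4^{−5} = 1365/1024.
As a reduced fraction: E[X] = 1365/1024 ≈ 1.333008.
Is E[X] < 1? NO.
Since E[X] ≥ 1, the first-moment bound is inconclusive at n = 15; it does NOT by itself certify R_4(4) > 15.

E[X] = 1365/1024 ≈ 1.333008; E[X] ≥ 1; first-moment method inconclusive here.


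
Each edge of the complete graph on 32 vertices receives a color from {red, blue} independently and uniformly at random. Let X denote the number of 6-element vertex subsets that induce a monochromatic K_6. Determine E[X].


Let X = Σ_S X_S over the C(32, 6) = 906192 subsets S of size 6, where X_S = 1 if the K_6 on S is monochromatic.
For a fixed S, the K_6 on S has C(6, 2) = 15 edges. P[all 15 edges red] = (1/2)^15, and likewise for blue, so P[monochromatic] = 2·(1/2)^15 = 2^{1 − 15} = 1/16384.
By linearity of expectation: E[X] = C(32, 6) · 2^{1 − 15} = 906192 · 1/16384 = 56637/1024.
Numerically: E[X] ≈ 55.30957.

E[X] = C(32,6)·2^(1−C(6,2)) = 56637/1024 ≈ 55.30957.


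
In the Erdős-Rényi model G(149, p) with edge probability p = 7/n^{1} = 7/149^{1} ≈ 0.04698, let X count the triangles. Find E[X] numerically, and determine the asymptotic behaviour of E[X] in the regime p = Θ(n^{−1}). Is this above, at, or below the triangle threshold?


Number of potential triangles: C(149, 3) = 540274.
Each occurs with probability p³ ≈ (0.04698)³ ≈ 1.036896e-04.
By linearity: E[X] = C(149, 3)·p³ ≈ 540274 · 1.036896e-04 ≈ 56.0208.
Here α = 1, so p = 7/n is exactly at the triangle threshold p ~ 1/n. Asymptotically E[X] → c³/6 = 7³/6 = 343/6 ≈ 57.1667, a bounded constant. In this regime the triangle count is asymptotically Poisson(c³/6).

E[X] ≈ 56.0208; in regime p = Θ(1/n^{1}) E[X] stays bounded (at the triangle threshold p ~ 1/n).


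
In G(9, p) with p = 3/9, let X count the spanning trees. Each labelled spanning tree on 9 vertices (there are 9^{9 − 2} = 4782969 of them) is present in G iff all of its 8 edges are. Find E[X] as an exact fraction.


K_9 has 9^{9 − 2} = 4782969 labelled spanning trees.
For each such spanning tree H, let X_H = 1 if all 8 edges of H are present in G. Then P[X_H = 1] = p^{8} = (1/3)^{8} = 1/6561.
By linearity of expectation: E[X] = Σ_H E[X_H] = 4782969 · p^{8} = 4782969 · 1/6561 = 729.
Numerically: E[X] ≈ 729.

E[X] = 4782969 · (1/3)^{8} = 729 ≈ 729.


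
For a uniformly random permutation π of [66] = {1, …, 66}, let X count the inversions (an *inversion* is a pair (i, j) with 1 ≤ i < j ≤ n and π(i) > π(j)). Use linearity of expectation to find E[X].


Write X = Σ X_I over the C(66, 2) = 2145 pairs i < j, with X_I the indicator of one inversion.
There are 2145 indicators.
For each fixed pair i < j, the values π(i) and π(j) are two distinct elements of {1, …, 66} in uniformly random order; by symmetry P[π(i) > π(j)] = 1/2.
By linearity: E[X] = 2145 · (1/2) = C(66, 2) · (1/2) = 2145/2 = 2145/2 ≈ 1072.50000.

E[X] = 2145/2 = 1072.50000.


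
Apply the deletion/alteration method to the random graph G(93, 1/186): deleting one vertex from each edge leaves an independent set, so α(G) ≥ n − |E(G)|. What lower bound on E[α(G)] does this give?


E[|E(G)|] = C(93, 2)·p = 4278 · (1/186) = 23.
E[α(G)] ≥ n − E[|E(G)|] = 93 − 23 = 70.
Numerically: ≈ 70.00000.
(This is only a lower bound; the true E[α(G)] may be larger.)

E[α(G)] ≥ 70 ≈ 70.00000.


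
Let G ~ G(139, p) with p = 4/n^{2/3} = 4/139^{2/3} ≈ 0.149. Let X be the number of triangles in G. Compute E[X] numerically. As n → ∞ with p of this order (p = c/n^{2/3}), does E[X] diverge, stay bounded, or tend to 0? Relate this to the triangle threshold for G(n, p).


Number of potential triangles: C(139, 3) = 437989.
Each occurs with probability p³ ≈ (0.149)³ ≈ 3.31246e-03.
By linearity: E[X] = C(139, 3)·p³ ≈ 437989 · 3.31246e-03 ≈ 1450.820.
Since α = 2/3 < 1, p = c/n^{2/3} ≫ 1/n is above the triangle threshold p ~ 1/n. Asymptotically E[X] ~ (c³/6)·n^{3(1−α)} = (4³/6)·n^{1} → ∞; triangles are abundant w.h.p.

E[X] ≈ 1450.820; in regime p = Θ(1/n^{2/3}) E[X] diverges (above the triangle threshold p ~ 1/n).


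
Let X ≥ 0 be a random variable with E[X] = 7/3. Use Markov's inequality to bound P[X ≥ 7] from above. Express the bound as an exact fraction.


μ = E[X] = 7/3, a = 7.
Markov: P[X ≥ 7] ≤ μ/a = (7/3)/7 = 1/3.
Numerically: ≈ 0.333.
(Since a = 7 > μ = 2.333, the bound 1/3 is < 1 and informative.)

P[X ≥ 7] ≤ 1/3 ≈ 0.333.


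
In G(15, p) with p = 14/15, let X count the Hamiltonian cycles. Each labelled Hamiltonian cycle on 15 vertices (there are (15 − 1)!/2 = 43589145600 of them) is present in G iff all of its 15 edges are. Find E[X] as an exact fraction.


K_15 has (15 − 1)!/2 = 43589145600 labelled Hamiltonian cycles.
For each such Hamiltonian cycle H, let X_H = 1 if all 15 edges of H are present in G. Then P[X_H = 1] = p^{15} = (14/15)^{15} = 155568095557812224/437893890380859375.
By linearity of expectation: E[X] = Σ_H E[X_H] = 43589145600 · p^{15} = 43589145600 · 155568095557812224/437893890380859375 = 1116227221067356419653632/72081298828125.
Numerically: E[X] ≈ 1.55e+10.

E[X] = 43589145600 · (14/15)^{15} = 1116227221067356419653632/72081298828125 ≈ 1.55e+10.


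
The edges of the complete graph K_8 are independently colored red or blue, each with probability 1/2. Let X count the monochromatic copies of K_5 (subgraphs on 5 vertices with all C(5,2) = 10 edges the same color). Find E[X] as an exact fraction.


Let X = Σ_S X_S over the C(8, 5) = 56 subsets S of size 5, where X_S = 1 if the K_5 on S is monochromatic.
For a fixed S, the K_5 on S has C(5, 2) = 10 edges. P[all 10 edges red] = (1/2)^10, and likewise for blue, so P[monochromatic] = 2·(1/2)^10 = 2^{1 − 10} = 1/512.
Summing: E[X] = C(8, 5) · 2^{1 − 10} = 56 · 1/512 = 7/64.
Numerically: E[X] ≈ 0.10938.

E[X] = C(8,5)·2^(1−C(5,2)) = 7/64 ≈ 0.10938.


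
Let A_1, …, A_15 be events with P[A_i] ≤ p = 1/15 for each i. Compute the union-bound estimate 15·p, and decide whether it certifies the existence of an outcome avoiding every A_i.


Union bound: P[∪_{i=1}^{15} A_i] ≤ Σ_i P[A_i] ≤ 15·p = 15·(1/15) = 1.
Numerically: 1 ≈ 1.0000000.
Is 1 < 1? NO.
Since the bound 1 is ≥ 1, the union bound is uninformative here; it does NOT by itself certify existence.

15·p = 1 ≈ 1.0000000; existence NOT certified by the union bound.


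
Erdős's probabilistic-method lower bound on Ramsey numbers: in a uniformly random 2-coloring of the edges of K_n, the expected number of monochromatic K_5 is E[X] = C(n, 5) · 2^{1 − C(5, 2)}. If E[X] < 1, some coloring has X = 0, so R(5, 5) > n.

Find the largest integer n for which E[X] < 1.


We need C(n, 5) · 2^{1 − 10} < 1, i.e. C(n, 5) < 2^{10 − 1} = 512.
Check values of n near the boundary:
  n = 10: C(10, 5) = 252; 252 < 512? YES
  n = 11: C(11, 5) = 462; 462 < 512? YES
  n = 12: C(12, 5) = 792; 792 < 512? NO
  n = 13: C(13, 5) = 1287; 1287 < 512? NO
The largest n with C(n, 5) < 512 is n = 11 (where E[X] = 231/256 ≈ 0.9023). Hence R(5, 5) > 11, i.e. R(5, 5) ≥ 12.

Largest n = 11; hence R(5, 5) > 11.


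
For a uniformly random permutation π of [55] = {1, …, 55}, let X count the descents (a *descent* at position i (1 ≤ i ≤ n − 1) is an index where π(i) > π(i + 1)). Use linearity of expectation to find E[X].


Write X = Σ X_I over i = 1, …, 54, with X_I the indicator of one descent.
There are 54 indicators.
For each fixed i, the pair (π(i), π(i+1)) is a uniformly random ordered pair of distinct values from {1, …, 55}; by symmetry P[π(i) > π(i+1)] = 1/2.
By linearity: E[X] = 54 · (1/2) = (55 − 1) · (1/2) = 27 ≈ 27.0000.

E[X] = 27 = 27.0000.


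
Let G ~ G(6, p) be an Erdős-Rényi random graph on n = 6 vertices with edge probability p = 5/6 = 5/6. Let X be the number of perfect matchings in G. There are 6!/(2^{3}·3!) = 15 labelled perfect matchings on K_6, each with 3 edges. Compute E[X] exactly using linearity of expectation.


K_6 has 6!/(2^{3}·3!) = 15 labelled perfect matchings.
For each such perfect matching H, let X_H = 1 if all 3 edges of H are present in G. Then P[X_H = 1] = p^{3} = (5/6)^{3} = 125/216.
By linearity of expectation: E[X] = Σ_H E[X_H] = 15 · p^{3} = 15 · 125/216 = 625/72.
Numerically: E[X] ≈ 8.68.

E[X] = 15 · (5/6)^{3} = 625/72 ≈ 8.68.


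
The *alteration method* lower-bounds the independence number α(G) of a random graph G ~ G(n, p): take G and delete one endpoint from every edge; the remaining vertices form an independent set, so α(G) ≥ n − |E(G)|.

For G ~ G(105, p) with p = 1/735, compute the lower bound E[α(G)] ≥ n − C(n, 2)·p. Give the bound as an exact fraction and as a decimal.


E[|E(G)|] = C(105, 2)·p = 5460 · (1/735) = 52/7.
E[α(G)] ≥ n − E[|E(G)|] = 105 − 52/7 = 683/7.
Numerically: ≈ 97.5714.
(This is only a lower bound; the true E[α(G)] may be larger.)

E[α(G)] ≥ 683/7 ≈ 97.5714.


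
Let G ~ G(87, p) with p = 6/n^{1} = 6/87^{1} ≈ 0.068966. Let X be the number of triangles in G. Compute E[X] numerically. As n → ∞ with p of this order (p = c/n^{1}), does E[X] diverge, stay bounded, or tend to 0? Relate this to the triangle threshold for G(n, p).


Number of potential triangles: C(87, 3) = 105995.
Each occurs with probability p³ ≈ (0.068966)³ ≈ 3.2801673e-04.
By linearity: E[X] = C(87, 3)·p³ ≈ 105995 · 3.2801673e-04 ≈ 34.76813.
Here α = 1, so p = 6/n is exactly at the triangle threshold p ~ 1/n. Asymptotically E[X] → c³/6 = 6³/6 = 36 ≈ 36.00000, a bounded constant. In this regime the triangle count is asymptotically Poisson(c³/6).

E[X] ≈ 34.76813; in regime p = Θ(1/n^{1}) E[X] stays bounded (at the triangle threshold p ~ 1/n).


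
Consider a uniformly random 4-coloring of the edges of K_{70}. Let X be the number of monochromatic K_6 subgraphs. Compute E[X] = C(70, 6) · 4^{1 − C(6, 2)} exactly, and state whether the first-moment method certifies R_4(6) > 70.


E[X] = C(70, 6) · 4^{1 − 15} = 131115985 · 4^{−14} = 131115985/268435456.
As a reduced fraction: E[X] = 131115985/268435456 ≈ 0.488445.
Is E[X] < 1? YES.
Since E[X] < 1, there exists a 4-coloring of K_{70} with no monochromatic K_6; hence R_4(6) > 70.

E[X] = 131115985/268435456 ≈ 0.488445; E[X] < 1, so R_4(6) > 70.


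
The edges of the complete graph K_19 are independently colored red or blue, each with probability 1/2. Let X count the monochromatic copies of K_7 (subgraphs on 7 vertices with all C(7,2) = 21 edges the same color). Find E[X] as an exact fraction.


Let X = Σ_S X_S over the C(19, 7) = 50388 subsets S of size 7, where X_S = 1 if the K_7 on S is monochromatic.
For a fixed S, the K_7 on S has C(7, 2) = 21 edges. P[all 21 edges red] = (1/2)^21, and likewise for blue, so P[monochromatic] = 2·(1/2)^21 = 2^{1 − 21} = 1/1048576.
Summing: E[X] = C(19, 7) · 2^{1 − 21} = 50388 · 1/1048576 = 12597/262144.
Numerically: E[X] ≈ 0.04805.

E[X] = C(19,7)·2^(1−C(7,2)) = 12597/262144 ≈ 0.04805.


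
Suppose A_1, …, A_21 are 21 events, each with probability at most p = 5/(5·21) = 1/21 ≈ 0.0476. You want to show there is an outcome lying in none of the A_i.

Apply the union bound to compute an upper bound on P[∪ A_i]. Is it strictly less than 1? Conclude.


Union bound: P[∪_{i=1}^{21} A_i] ≤ Σ_i P[A_i] ≤ 21·p = 21·(1/21) = 1.
Numerically: 1 ≈ 1.0000.
Is 1 < 1? NO.
Since the bound 1 is ≥ 1, the union bound is uninformative here; it does NOT by itself certify existence.

21·p = 1 ≈ 1.0000; existence NOT certified by the union bound.


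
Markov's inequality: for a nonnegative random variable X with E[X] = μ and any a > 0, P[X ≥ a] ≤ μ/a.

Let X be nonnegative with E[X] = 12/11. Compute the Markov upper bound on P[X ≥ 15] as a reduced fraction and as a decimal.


μ = E[X] = 12/11, a = 15.
Markov: P[X ≥ 15] ≤ μ/a = (12/11)/15 = 4/55.
Numerically: ≈ 0.072727.
(Since a = 15 > μ = 1.090909, the bound 4/55 is < 1 and informative.)

P[X ≥ 15] ≤ 4/55 ≈ 0.072727.


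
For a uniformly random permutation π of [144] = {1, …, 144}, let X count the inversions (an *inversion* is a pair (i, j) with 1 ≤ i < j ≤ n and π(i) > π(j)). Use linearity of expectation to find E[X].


Write X = Σ X_I over the C(144, 2) = 10296 pairs i < j, with X_I the indicator of one inversion.
There are 10296 indicators.
For each fixed pair i < j, the values π(i) and π(j) are two distinct elements of {1, …, 144} in uniformly random order; by symmetry P[π(i) > π(j)] = 1/2.
By linearity: E[X] = 10296 · (1/2) = C(144, 2) · (1/2) = 10296/2 = 5148 ≈ 5148.00000.

E[X] = 5148 = 5148.00000.


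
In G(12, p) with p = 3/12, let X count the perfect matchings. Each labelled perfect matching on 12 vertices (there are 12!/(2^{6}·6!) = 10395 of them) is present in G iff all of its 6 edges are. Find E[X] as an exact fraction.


K_12 has 12!/(2^{6}·6!) = 10395 labelled perfect matchings.
For each such perfect matching H, let X_H = 1 if all 6 edges of H are present in G. Then P[X_H = 1] = p^{6} = (1/4)^{6} = 1/4096.
By linearity: E[X] = Σ_H E[X_H] = 10395 · p^{6} = 10395 · 1/4096 = 10395/4096.
Numerically: E[X] ≈ 2.53784.

E[X] = 10395 · (1/4)^{6} = 10395/4096 ≈ 2.53784.


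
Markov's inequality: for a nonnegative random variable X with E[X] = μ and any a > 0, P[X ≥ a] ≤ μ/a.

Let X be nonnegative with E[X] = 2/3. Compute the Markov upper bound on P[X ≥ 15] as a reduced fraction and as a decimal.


μ = E[X] = 2/3, a = 15.
Markov: P[X ≥ 15] ≤ μ/a = (2/3)/15 = 2/45.
Numerically: ≈ 0.044444.
(Since a = 15 > μ = 0.666667, the bound 2/45 is < 1 and informative.)

P[X ≥ 15] ≤ 2/45 ≈ 0.044444.


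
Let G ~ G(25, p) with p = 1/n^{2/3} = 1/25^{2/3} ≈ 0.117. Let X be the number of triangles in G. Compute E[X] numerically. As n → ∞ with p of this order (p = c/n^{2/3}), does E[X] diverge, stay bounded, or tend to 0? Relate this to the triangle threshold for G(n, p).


Number of potential triangles: C(25, 3) = 2300.
Each occurs with probability p³ ≈ (0.117)³ ≈ 1.60000e-03.
By linearity: E[X] = C(25, 3)·p³ ≈ 2300 · 1.60000e-03 ≈ 3.680.
Since α = 2/3 < 1, p = c/n^{2/3} ≫ 1/n is above the triangle threshold p ~ 1/n. Asymptotically E[X] ~ (c³/6)·n^{3(1−α)} = (1³/6)·n^{1} → ∞; triangles are abundant w.h.p.

E[X] ≈ 3.680; in regime p = Θ(1/n^{2/3}) E[X] diverges (above the triangle threshold p ~ 1/n).


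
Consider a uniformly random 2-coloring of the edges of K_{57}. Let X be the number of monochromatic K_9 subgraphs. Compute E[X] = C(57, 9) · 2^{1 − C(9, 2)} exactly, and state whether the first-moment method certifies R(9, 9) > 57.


E[X] = C(57, 9) · 2^{1 − 36} = 8996462475 · 2^{−35} = 8996462475/34359738368.
As a reduced fraction: E[X] = 8996462475/34359738368 ≈ 0.261832.
Is E[X] < 1? YES.
Since E[X] < 1, there exists a 2-coloring of K_{57} with no monochromatic K_9; hence R(9, 9) > 57.

E[X] = 8996462475/34359738368 ≈ 0.261832; E[X] < 1, so R(9, 9) > 57.


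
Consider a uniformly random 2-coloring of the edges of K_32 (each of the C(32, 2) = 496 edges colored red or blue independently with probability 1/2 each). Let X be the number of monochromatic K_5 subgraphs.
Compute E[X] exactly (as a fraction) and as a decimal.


Let X = Σ_S X_S over the C(32, 5) = 201376 subsets S of size 5, where X_S = 1 if the K_5 on S is monochromatic.
For a fixed S, the K_5 on S has C(5, 2) = 10 edges. P[all 10 edges red] = (1/2)^10, and likewise for blue, so P[monochromatic] = 2·(1/2)^10 = 2^{1 − 10} = 1/512.
By linearity: E[X] = C(32, 5) · 2^{1 − 10} = 201376 · 1/512 = 6293/16.
Numerically: E[X] ≈ 393.3125.

E[X] = C(32,5)·2^(1−C(5,2)) = 6293/16 ≈ 393.3125.


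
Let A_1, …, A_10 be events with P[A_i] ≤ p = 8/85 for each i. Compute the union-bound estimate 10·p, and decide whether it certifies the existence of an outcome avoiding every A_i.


Union bound: P[∪_{i=1}^{10} A_i] ≤ Σ_i P[A_i] ≤ 10·p = 10·(8/85) = 16/17.
Numerically: 16/17 ≈ 0.941176.
Is 16/17 < 1? YES.
Since P[∪ A_i] ≤ 16/17 < 1, the complement has P[∩ A_i^c] ≥ 1 − 16/17 = 1/17 > 0, so some outcome avoids every A_i.

10·p = 16/17 ≈ 0.941176; existence CERTIFIED by the union bound.


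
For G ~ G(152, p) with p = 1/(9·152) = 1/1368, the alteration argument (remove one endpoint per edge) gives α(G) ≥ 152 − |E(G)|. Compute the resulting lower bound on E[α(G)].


E[|E(G)|] = C(152, 2)·p = 11476 · (1/1368) = 151/18.
E[α(G)] ≥ n − E[|E(G)|] = 152 − 151/18 = 2585/18.
Numerically: ≈ 143.6111.
(This is only a lower bound; the true E[α(G)] may be larger.)

E[α(G)] ≥ 2585/18 ≈ 143.6111.


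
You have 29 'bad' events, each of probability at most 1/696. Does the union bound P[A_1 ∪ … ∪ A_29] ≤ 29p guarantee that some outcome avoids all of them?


Union bound: P[∪_{i=1}^{29} A_i] ≤ Σ_i P[A_i] ≤ 29·p = 29·(1/696) = 1/24.
Numerically: 1/24 ≈ 0.041667.
Is 1/24 < 1? YES.
Since P[∪ A_i] ≤ 1/24 < 1, the complement has P[∩ A_i^c] ≥ 1 − 1/24 = 23/24 > 0, so some outcome avoids every A_i.

29·p = 1/24 ≈ 0.041667; existence CERTIFIED by the union bound.


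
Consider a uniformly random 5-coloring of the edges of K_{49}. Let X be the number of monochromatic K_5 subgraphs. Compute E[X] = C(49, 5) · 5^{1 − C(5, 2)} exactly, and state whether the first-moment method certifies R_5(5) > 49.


E[X] = C(49, 5) · 5^{1 − 10} = 1906884 · 5^{−9} = 1906884/1953125.
As a reduced fraction: E[X] = 1906884/1953125 ≈ 0.976.
Is E[X] < 1? YES.
Since E[X] < 1, there exists a 5-coloring of K_{49} with no monochromatic K_5; hence R_5(5) > 49.

E[X] = 1906884/1953125 ≈ 0.976; E[X] < 1, so R_5(5) > 49.


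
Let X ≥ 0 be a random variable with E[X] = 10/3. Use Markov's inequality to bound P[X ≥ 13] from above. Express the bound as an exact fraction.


μ = E[X] = 10/3, a = 13.
Markov: P[X ≥ 13] ≤ μ/a = (10/3)/13 = 10/39.
Numerically: ≈ 0.2564.
(Since a = 13 > μ = 3.3333, the bound 10/39 is < 1 and informative.)

P[X ≥ 13] ≤ 10/39 ≈ 0.2564.


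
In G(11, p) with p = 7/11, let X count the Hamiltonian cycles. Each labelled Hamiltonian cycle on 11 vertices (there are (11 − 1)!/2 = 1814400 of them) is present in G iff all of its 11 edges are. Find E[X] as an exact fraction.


K_11 has (11 − 1)!/2 = 1814400 labelled Hamiltonian cycles.
For each such Hamiltonian cycle H, let X_H = 1 if all 11 edges of H are present in G. Then P[X_H = 1] = p^{11} = (7/11)^{11} = 1977326743/285311670611.
Summing the indicators: E[X] = Σ_H E[X_H] = 1814400 · p^{11} = 1814400 · 1977326743/285311670611 = 3587661642499200/285311670611.
Numerically: E[X] ≈ 12575.

E[X] = 1814400 · (7/11)^{11} = 3587661642499200/285311670611 ≈ 12575.


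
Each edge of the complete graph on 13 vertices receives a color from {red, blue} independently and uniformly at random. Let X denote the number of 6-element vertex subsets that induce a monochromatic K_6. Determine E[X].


Let X = Σ_S X_S over the C(13, 6) = 1716 subsets S of size 6, where X_S = 1 if the K_6 on S is monochromatic.
For a fixed S, the K_6 on S has C(6, 2) = 15 edges. P[all 15 edges red] = (1/2)^15, and likewise for blue, so P[monochromatic] = 2·(1/2)^15 = 2^{1 − 15} = 1/16384.
Summing: E[X] = C(13, 6) · 2^{1 − 15} = 1716 · 1/16384 = 429/4096.
Numerically: E[X] ≈ 0.104736.

E[X] = C(13,6)·2^(1−C(6,2)) = 429/4096 ≈ 0.104736.


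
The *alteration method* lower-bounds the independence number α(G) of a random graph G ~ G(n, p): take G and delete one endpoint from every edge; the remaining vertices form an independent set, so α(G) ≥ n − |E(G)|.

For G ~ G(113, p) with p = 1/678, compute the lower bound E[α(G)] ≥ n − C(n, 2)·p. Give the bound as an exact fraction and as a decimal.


E[|E(G)|] = C(113, 2)·p = 6328 · (1/678) = 28/3.
E[α(G)] ≥ n − E[|E(G)|] = 113 − 28/3 = 311/3.
Numerically: ≈ 103.66667.
(This is only a lower bound; the true E[α(G)] may be larger.)

E[α(G)] ≥ 311/3 ≈ 103.66667.


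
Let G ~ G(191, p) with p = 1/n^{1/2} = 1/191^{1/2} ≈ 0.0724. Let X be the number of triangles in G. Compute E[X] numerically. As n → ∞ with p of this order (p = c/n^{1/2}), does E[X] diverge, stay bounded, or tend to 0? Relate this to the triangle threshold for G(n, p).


Number of potential triangles: C(191, 3) = 1143135.
Each occurs with probability p³ ≈ (0.0724)³ ≈ 3.78835e-04.
By linearity: E[X] = C(191, 3)·p³ ≈ 1143135 · 3.78835e-04 ≈ 433.059.
Since α = 1/2 < 1, p = c/n^{1/2} ≫ 1/n is above the triangle threshold p ~ 1/n. Asymptotically E[X] ~ (c³/6)·n^{3(1−α)} = (1³/6)·n^{1.5} → ∞; triangles are abundant w.h.p.

E[X] ≈ 433.059; in regime p = Θ(1/n^{1/2}) E[X] diverges (above the triangle threshold p ~ 1/n).


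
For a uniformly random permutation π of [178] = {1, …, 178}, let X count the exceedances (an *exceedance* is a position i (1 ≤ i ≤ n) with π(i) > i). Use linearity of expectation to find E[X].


Write X = Σ_{i=1}^{178} X_i, where X_i = 1_{π(i) > i}.
For each fixed i, π(i) is uniform over {1, …, 178} (marginal of a uniform permutation), so P[π(i) > i] = (n − i)/n. Summing: Σ_{i=1}^{178} (n − i)/n = (0 + 1 + … + 177)/178 = 178(178 − 1)/(2·178) = (178 − 1)/2.
Hence E[X] = Σ_{i=1}^{178} (178 − i)/178 = 177/2 ≈ 88.500.

E[X] = 177/2 = 88.500.
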